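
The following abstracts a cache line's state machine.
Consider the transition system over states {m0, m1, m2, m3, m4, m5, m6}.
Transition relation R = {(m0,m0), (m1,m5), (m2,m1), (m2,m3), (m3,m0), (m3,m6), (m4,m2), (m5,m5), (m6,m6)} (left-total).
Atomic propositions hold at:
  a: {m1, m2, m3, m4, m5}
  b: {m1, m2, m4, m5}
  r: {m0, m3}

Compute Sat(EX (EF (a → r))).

Sat(a → r) = {m0, m3, m6}
EF (a → r): least fixpoint, start Z0 = {m0, m3, m6}, add states with some successor in Z. Z1 = {m0, m2, m3, m6}; Z2 = {m0, m2, m3, m4, m6}; fixed.
Sat(EF (a → r)) = {m0, m2, m3, m4, m6}
Sat(EX (EF (a → r))) = {s : some successor in {m0, m2, m3, m4, m6}} = {m0, m2, m3, m4, m6}

{m0, m2, m3, m4, m6}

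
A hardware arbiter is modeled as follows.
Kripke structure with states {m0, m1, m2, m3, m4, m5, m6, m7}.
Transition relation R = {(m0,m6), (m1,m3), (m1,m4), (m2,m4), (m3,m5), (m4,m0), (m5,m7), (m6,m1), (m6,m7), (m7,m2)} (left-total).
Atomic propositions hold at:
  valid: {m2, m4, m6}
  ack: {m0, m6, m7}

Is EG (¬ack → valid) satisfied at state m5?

Sat(¬ack) = {m1, m2, m3, m4, m5}
Sat(¬ack → valid) = {m0, m2, m4, m6, m7}
EG (¬ack → valid): greatest fixpoint, start Z0 = {m0, m2, m4, m6, m7}, keep only states in Sat with some successor in Z. Already a fixed point.
Sat(EG (¬ack → valid)) = {m0, m2, m4, m6, m7}
m5 ∉ Sat(EG (¬ack → valid)) = {m0, m2, m4, m6, m7}, so the formula does not hold at m5.

No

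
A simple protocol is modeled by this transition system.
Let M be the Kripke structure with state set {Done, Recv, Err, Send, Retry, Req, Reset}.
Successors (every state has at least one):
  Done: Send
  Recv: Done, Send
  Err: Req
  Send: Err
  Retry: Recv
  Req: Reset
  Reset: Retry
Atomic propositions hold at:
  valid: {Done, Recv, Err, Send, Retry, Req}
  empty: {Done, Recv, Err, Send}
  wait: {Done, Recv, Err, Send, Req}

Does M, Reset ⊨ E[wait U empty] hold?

No

E[wait U empty]: least fixpoint, start Z0 = Sat(empty) = {Done, Recv, Err, Send}, add states in Sat(wait) with some successor in Z. Already a fixed point.
Sat(E[wait U empty]) = {Done, Recv, Err, Send}
Reset ∉ Sat(E[wait U empty]) = {Done, Recv, Err, Send}, so the formula does not hold at Reset.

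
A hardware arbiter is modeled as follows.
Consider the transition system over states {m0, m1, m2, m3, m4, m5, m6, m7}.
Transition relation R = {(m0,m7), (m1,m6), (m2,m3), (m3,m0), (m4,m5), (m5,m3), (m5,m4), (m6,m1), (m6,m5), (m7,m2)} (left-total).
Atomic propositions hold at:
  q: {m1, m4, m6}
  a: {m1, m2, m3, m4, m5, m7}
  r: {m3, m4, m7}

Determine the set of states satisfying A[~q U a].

{m0, m1, m2, m3, m4, m5, m7}

Sat(~q) = {m0, m2, m3, m5, m7}
A[~q U a]: least fixpoint, start Z0 = Sat(a) = {m1, m2, m3, m4, m5, m7}, add states in Sat(~q) with every successor in Z. Z1 = {m0, m1, m2, m3, m4, m5, m7}; fixed.
Sat(A[~q U a]) = {m0, m1, m2, m3, m4, m5, m7}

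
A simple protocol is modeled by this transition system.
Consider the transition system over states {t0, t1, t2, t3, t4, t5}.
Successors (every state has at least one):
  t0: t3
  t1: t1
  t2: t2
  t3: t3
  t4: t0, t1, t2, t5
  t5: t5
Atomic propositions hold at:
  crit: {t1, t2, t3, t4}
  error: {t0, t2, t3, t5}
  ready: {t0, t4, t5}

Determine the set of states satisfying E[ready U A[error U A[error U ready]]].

{t0, t4, t5}

A[error U ready]: least fixpoint, start Z0 = Sat(ready) = {t0, t4, t5}, add states in Sat(error) with every successor in Z. Already a fixed point.
Sat(A[error U ready]) = {t0, t4, t5}
A[error U A[error U ready]]: least fixpoint, start Z0 = Sat(A[error U ready]) = {t0, t4, t5}, add states in Sat(error) with every successor in Z. Already a fixed point.
Sat(A[error U A[error U ready]]) = {t0, t4, t5}
E[ready U A[error U A[error U ready]]]: least fixpoint, start Z0 = Sat(A[error U A[error U ready]]) = {t0, t4, t5}, add states in Sat(ready) with some successor in Z. Already a fixed point.
Sat(E[ready U A[error U A[error U ready]]]) = {t0, t4, t5}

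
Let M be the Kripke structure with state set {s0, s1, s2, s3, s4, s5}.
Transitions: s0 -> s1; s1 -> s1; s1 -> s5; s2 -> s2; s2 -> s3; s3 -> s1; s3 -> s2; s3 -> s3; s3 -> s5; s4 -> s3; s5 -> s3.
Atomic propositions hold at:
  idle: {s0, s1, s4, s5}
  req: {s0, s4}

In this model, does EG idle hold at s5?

No

EG idle: greatest fixpoint, start Z0 = {s0, s1, s4, s5}, keep only states in Sat with some successor in Z. Z1 = {s0, s1}; fixed.
Sat(EG idle) = {s0, s1}
s5 ∉ Sat(EG idle) = {s0, s1}, so the formula does not hold at s5.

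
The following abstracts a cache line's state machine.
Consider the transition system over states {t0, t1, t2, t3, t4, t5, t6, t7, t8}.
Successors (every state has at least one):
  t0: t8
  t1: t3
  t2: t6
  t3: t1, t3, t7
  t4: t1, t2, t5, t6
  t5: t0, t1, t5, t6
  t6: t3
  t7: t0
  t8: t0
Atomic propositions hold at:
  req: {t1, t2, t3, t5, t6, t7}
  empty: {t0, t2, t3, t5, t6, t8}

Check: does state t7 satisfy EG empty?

EG empty: greatest fixpoint, start Z0 = {t0, t2, t3, t5, t6, t8}, keep only states in Sat with some successor in Z. Already a fixed point.
Sat(EG empty) = {t0, t2, t3, t5, t6, t8}
t7 ∉ Sat(EG empty) = {t0, t2, t3, t5, t6, t8}, so the formula does not hold at t7.

No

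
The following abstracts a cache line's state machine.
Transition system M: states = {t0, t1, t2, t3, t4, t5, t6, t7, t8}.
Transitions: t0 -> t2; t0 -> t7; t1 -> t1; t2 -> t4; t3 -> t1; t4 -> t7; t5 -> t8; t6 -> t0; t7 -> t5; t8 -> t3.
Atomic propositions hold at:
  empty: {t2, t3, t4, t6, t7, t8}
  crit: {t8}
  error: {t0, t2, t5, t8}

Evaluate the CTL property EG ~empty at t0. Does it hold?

Sat(~empty) = {t0, t1, t5}
EG ~empty: greatest fixpoint, start Z0 = {t0, t1, t5}, keep only states in Sat with some successor in Z. Z1 = {t1}; fixed.
Sat(EG ~empty) = {t1}
t0 ∉ Sat(EG ~empty) = {t1}, so the formula does not hold at t0.

No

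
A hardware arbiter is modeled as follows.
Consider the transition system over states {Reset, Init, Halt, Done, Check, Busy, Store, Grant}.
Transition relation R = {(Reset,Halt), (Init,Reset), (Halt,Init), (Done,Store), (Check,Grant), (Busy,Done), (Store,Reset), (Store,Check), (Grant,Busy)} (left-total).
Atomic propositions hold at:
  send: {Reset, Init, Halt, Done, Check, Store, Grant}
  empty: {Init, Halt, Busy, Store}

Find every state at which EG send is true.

EG send: greatest fixpoint, start Z0 = {Reset, Init, Halt, Done, Check, Store, Grant}, keep only states in Sat with some successor in Z. Z1 = {Reset, Init, Halt, Done, Check, Store}; Z2 = {Reset, Init, Halt, Done, Store}; fixed.
Sat(EG send) = {Reset, Init, Halt, Done, Store}

{Reset, Init, Halt, Done, Store}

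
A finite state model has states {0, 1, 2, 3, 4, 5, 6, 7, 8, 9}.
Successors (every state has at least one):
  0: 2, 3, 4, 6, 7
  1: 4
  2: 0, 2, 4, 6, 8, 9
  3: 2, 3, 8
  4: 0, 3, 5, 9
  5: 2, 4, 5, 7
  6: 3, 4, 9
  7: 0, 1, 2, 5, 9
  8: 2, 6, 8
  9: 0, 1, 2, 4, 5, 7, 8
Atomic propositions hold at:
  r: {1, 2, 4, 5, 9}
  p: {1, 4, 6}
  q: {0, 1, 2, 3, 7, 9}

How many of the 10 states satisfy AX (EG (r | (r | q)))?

Sat(r | q) = {0, 1, 2, 3, 4, 5, 7, 9}
Sat(r | (r | q)) = {0, 1, 2, 3, 4, 5, 7, 9}
EG (r | (r | q)): greatest fixpoint, start Z0 = {0, 1, 2, 3, 4, 5, 7, 9}, keep only states in Sat with some successor in Z. Already a fixed point.
Sat(EG (r | (r | q))) = {0, 1, 2, 3, 4, 5, 7, 9}
Sat(AX (EG (r | (r | q)))) = {s : every successor in {0, 1, 2, 3, 4, 5, 7, 9}} = {1, 4, 5, 6, 7}
|Sat(AX (EG (r | (r | q))))| = |{1, 4, 5, 6, 7}| = 5.

5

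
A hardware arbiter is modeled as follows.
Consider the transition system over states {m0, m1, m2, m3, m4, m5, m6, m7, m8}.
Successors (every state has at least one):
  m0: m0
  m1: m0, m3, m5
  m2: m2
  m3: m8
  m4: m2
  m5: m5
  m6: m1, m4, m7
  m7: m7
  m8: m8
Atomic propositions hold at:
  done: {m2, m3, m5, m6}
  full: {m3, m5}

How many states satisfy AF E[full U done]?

E[full U done]: least fixpoint, start Z0 = Sat(done) = {m2, m3, m5, m6}, add states in Sat(full) with some successor in Z. Already a fixed point.
Sat(E[full U done]) = {m2, m3, m5, m6}
AF E[full U done]: least fixpoint, start Z0 = {m2, m3, m5, m6}, add states with every successor in Z. Z1 = {m2, m3, m4, m5, m6}; fixed.
Sat(AF E[full U done]) = {m2, m3, m4, m5, m6}
|Sat(AF E[full U done])| = |{m2, m3, m4, m5, m6}| = 5.

5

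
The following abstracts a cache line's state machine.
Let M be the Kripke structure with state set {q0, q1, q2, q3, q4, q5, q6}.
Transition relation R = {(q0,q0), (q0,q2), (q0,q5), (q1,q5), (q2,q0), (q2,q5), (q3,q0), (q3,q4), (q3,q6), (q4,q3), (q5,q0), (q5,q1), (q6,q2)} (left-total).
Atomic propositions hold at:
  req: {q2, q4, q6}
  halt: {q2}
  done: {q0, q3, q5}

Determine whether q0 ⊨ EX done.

Sat(EX done) = {s : some successor in {q0, q3, q5}} = {q0, q1, q2, q3, q4, q5}
q0 ∈ Sat(EX done) = {q0, q1, q2, q3, q4, q5}, so the formula holds at q0.

Yes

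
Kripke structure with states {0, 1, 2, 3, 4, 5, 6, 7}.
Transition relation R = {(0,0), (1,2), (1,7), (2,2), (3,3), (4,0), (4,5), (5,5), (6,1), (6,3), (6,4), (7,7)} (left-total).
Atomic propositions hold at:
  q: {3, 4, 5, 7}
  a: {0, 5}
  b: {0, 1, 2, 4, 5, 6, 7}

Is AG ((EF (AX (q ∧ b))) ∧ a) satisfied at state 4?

No

Sat(q ∧ b) = {4, 5, 7}
Sat(AX (q ∧ b)) = {s : every successor in {4, 5, 7}} = {5, 7}
EF (AX (q ∧ b)): least fixpoint, start Z0 = {5, 7}, add states with some successor in Z. Z1 = {1, 4, 5, 7}; Z2 = {1, 4, 5, 6, 7}; fixed.
Sat(EF (AX (q ∧ b))) = {1, 4, 5, 6, 7}
Sat((EF (AX (q ∧ b))) ∧ a) = {5}
AG ((EF (AX (q ∧ b))) ∧ a): greatest fixpoint, start Z0 = {5}, keep only states in Sat with every successor in Z. Already a fixed point.
Sat(AG ((EF (AX (q ∧ b))) ∧ a)) = {5}
4 ∉ Sat(AG ((EF (AX (q ∧ b))) ∧ a)) = {5}, so the formula does not hold at 4.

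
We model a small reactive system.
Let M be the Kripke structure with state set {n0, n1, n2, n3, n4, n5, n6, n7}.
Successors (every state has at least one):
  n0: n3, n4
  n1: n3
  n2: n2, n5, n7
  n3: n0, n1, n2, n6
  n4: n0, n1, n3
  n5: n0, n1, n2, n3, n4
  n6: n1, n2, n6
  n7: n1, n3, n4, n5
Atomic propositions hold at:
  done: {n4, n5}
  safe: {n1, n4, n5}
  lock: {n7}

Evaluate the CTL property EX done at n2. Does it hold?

Yes

Sat(EX done) = {s : some successor in {n4, n5}} = {n0, n2, n5, n7}
n2 ∈ Sat(EX done) = {n0, n2, n5, n7}, so the formula holds at n2.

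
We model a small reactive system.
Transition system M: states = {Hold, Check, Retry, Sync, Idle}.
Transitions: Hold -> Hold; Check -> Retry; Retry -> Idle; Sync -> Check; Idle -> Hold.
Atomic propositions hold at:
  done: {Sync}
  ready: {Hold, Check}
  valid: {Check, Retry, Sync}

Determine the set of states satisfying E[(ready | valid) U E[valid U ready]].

{Hold, Check, Sync}

Sat(ready | valid) = {Hold, Check, Retry, Sync}
E[valid U ready]: least fixpoint, start Z0 = Sat(ready) = {Hold, Check}, add states in Sat(valid) with some successor in Z. Z1 = {Hold, Check, Sync}; fixed.
Sat(E[valid U ready]) = {Hold, Check, Sync}
E[(ready | valid) U E[valid U ready]]: least fixpoint, start Z0 = Sat(E[valid U ready]) = {Hold, Check, Sync}, add states in Sat(ready | valid) with some successor in Z. Already a fixed point.
Sat(E[(ready | valid) U E[valid U ready]]) = {Hold, Check, Sync}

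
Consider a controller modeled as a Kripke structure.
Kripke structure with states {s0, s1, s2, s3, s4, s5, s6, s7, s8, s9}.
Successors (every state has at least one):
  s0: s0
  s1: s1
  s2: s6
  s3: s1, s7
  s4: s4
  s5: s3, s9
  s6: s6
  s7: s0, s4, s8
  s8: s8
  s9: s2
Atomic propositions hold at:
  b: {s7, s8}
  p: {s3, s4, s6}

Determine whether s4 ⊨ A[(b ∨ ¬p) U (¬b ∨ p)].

Sat(¬p) = {s0, s1, s2, s5, s7, s8, s9}
Sat(b ∨ ¬p) = {s0, s1, s2, s5, s7, s8, s9}
Sat(¬b) = {s0, s1, s2, s3, s4, s5, s6, s9}
Sat(¬b ∨ p) = {s0, s1, s2, s3, s4, s5, s6, s9}
A[(b ∨ ¬p) U (¬b ∨ p)]: least fixpoint, start Z0 = Sat((¬b ∨ p)) = {s0, s1, s2, s3, s4, s5, s6, s9}, add states in Sat(b ∨ ¬p) with every successor in Z. Already a fixed point.
Sat(A[(b ∨ ¬p) U (¬b ∨ p)]) = {s0, s1, s2, s3, s4, s5, s6, s9}
s4 ∈ Sat(A[(b ∨ ¬p) U (¬b ∨ p)]) = {s0, s1, s2, s3, s4, s5, s6, s9}, so the formula holds at s4.

Yes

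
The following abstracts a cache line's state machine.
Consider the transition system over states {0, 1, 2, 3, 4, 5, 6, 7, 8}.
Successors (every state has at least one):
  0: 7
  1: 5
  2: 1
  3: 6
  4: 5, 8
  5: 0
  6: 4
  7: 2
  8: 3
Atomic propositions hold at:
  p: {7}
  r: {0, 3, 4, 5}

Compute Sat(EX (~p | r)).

Sat(~p) = {0, 1, 2, 3, 4, 5, 6, 8}
Sat(~p | r) = {0, 1, 2, 3, 4, 5, 6, 8}
Sat(EX (~p | r)) = {s : some successor in {0, 1, 2, 3, 4, 5, 6, 8}} = {1, 2, 3, 4, 5, 6, 7, 8}

{1, 2, 3, 4, 5, 6, 7, 8}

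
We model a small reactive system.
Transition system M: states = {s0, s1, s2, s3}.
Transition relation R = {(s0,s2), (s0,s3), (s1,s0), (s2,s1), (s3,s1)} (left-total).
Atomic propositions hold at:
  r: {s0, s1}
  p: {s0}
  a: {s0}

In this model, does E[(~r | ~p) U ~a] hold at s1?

Yes

Sat(~r) = {s2, s3}
Sat(~p) = {s1, s2, s3}
Sat(~r | ~p) = {s1, s2, s3}
Sat(~a) = {s1, s2, s3}
E[(~r | ~p) U ~a]: least fixpoint, start Z0 = Sat(~a) = {s1, s2, s3}, add states in Sat(~r | ~p) with some successor in Z. Already a fixed point.
Sat(E[(~r | ~p) U ~a]) = {s1, s2, s3}
s1 ∈ Sat(E[(~r | ~p) U ~a]) = {s1, s2, s3}, so the formula holds at s1.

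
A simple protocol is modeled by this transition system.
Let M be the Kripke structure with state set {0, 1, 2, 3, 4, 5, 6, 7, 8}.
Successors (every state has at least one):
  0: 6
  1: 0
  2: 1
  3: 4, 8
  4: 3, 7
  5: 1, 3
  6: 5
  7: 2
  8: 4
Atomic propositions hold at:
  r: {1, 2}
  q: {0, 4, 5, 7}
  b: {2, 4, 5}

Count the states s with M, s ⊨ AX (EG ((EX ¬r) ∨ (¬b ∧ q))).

Sat(¬r) = {0, 3, 4, 5, 6, 7, 8}
Sat(EX ¬r) = {s : some successor in {0, 3, 4, 5, 6, 7, 8}} = {0, 1, 3, 4, 5, 6, 8}
Sat(¬b) = {0, 1, 3, 6, 7, 8}
Sat(¬b ∧ q) = {0, 7}
Sat((EX ¬r) ∨ (¬b ∧ q)) = {0, 1, 3, 4, 5, 6, 7, 8}
EG ((EX ¬r) ∨ (¬b ∧ q)): greatest fixpoint, start Z0 = {0, 1, 3, 4, 5, 6, 7, 8}, keep only states in Sat with some successor in Z. Z1 = {0, 1, 3, 4, 5, 6, 8}; fixed.
Sat(EG ((EX ¬r) ∨ (¬b ∧ q))) = {0, 1, 3, 4, 5, 6, 8}
Sat(AX (EG ((EX ¬r) ∨ (¬b ∧ q)))) = {s : every successor in {0, 1, 3, 4, 5, 6, 8}} = {0, 1, 2, 3, 5, 6, 8}
|Sat(AX (EG ((EX ¬r) ∨ (¬b ∧ q))))| = |{0, 1, 2, 3, 5, 6, 8}| = 7.

7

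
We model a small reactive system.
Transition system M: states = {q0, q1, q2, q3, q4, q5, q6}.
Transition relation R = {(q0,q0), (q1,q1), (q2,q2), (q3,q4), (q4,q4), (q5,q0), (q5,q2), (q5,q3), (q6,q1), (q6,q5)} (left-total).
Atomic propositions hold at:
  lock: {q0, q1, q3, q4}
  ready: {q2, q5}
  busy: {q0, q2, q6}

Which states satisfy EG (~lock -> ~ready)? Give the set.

{q0, q1, q3, q4, q6}

Sat(~lock) = {q2, q5, q6}
Sat(~ready) = {q0, q1, q3, q4, q6}
Sat(~lock -> ~ready) = {q0, q1, q3, q4, q6}
EG (~lock -> ~ready): greatest fixpoint, start Z0 = {q0, q1, q3, q4, q6}, keep only states in Sat with some successor in Z. Already a fixed point.
Sat(EG (~lock -> ~ready)) = {q0, q1, q3, q4, q6}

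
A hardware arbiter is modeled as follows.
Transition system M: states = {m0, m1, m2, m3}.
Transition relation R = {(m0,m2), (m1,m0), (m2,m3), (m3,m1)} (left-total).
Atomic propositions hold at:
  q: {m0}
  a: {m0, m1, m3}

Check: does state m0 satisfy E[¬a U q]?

Sat(¬a) = {m2}
E[¬a U q]: least fixpoint, start Z0 = Sat(q) = {m0}, add states in Sat(¬a) with some successor in Z. Already a fixed point.
Sat(E[¬a U q]) = {m0}
m0 ∈ Sat(E[¬a U q]) = {m0}, so the formula holds at m0.

Yes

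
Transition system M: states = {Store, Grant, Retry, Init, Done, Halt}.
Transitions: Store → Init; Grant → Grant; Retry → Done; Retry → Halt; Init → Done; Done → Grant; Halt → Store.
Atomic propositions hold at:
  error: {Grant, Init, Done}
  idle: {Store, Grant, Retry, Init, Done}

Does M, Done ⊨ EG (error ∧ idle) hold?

Yes

Sat(error ∧ idle) = {Grant, Init, Done}
EG (error ∧ idle): greatest fixpoint, start Z0 = {Grant, Init, Done}, keep only states in Sat with some successor in Z. Already a fixed point.
Sat(EG (error ∧ idle)) = {Grant, Init, Done}
Done ∈ Sat(EG (error ∧ idle)) = {Grant, Init, Done}, so the formula holds at Done.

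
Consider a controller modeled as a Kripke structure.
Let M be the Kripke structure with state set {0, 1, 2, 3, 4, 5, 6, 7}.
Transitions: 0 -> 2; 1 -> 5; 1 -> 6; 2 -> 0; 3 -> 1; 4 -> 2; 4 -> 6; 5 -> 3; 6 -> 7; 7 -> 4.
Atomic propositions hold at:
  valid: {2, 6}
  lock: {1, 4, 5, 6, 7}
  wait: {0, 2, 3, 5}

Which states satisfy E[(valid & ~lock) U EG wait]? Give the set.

{0, 2}

Sat(~lock) = {0, 2, 3}
Sat(valid & ~lock) = {2}
EG wait: greatest fixpoint, start Z0 = {0, 2, 3, 5}, keep only states in Sat with some successor in Z. Z1 = {0, 2, 5}; Z2 = {0, 2}; fixed.
Sat(EG wait) = {0, 2}
E[(valid & ~lock) U EG wait]: least fixpoint, start Z0 = Sat(EG wait) = {0, 2}, add states in Sat(valid & ~lock) with some successor in Z. Already a fixed point.
Sat(E[(valid & ~lock) U EG wait]) = {0, 2}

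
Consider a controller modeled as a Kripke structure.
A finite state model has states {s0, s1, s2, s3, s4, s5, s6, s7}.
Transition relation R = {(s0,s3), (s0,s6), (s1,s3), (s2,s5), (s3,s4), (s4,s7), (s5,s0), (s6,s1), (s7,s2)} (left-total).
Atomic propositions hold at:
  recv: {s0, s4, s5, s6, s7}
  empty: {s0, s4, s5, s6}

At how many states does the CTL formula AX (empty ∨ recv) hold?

Sat(empty ∨ recv) = {s0, s4, s5, s6, s7}
Sat(AX (empty ∨ recv)) = {s : every successor in {s0, s4, s5, s6, s7}} = {s2, s3, s4, s5}
|Sat(AX (empty ∨ recv))| = |{s2, s3, s4, s5}| = 4.

4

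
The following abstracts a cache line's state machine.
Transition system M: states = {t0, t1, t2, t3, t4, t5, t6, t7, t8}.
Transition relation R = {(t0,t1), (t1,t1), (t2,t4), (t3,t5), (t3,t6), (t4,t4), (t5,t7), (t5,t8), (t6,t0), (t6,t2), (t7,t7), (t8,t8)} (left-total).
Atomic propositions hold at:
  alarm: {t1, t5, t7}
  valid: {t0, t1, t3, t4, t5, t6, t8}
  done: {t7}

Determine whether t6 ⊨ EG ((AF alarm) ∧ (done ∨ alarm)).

AF alarm: least fixpoint, start Z0 = {t1, t5, t7}, add states with every successor in Z. Z1 = {t0, t1, t5, t7}; fixed.
Sat(AF alarm) = {t0, t1, t5, t7}
Sat(done ∨ alarm) = {t1, t5, t7}
Sat((AF alarm) ∧ (done ∨ alarm)) = {t1, t5, t7}
EG ((AF alarm) ∧ (done ∨ alarm)): greatest fixpoint, start Z0 = {t1, t5, t7}, keep only states in Sat with some successor in Z. Already a fixed point.
Sat(EG ((AF alarm) ∧ (done ∨ alarm))) = {t1, t5, t7}
t6 ∉ Sat(EG ((AF alarm) ∧ (done ∨ alarm))) = {t1, t5, t7}, so the formula does not hold at t6.

No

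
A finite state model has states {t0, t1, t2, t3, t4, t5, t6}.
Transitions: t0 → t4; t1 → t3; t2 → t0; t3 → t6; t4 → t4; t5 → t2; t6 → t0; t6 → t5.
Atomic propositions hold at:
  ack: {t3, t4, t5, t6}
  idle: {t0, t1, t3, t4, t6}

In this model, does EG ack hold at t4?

EG ack: greatest fixpoint, start Z0 = {t3, t4, t5, t6}, keep only states in Sat with some successor in Z. Z1 = {t3, t4, t6}; Z2 = {t3, t4}; Z3 = {t4}; fixed.
Sat(EG ack) = {t4}
t4 ∈ Sat(EG ack) = {t4}, so the formula holds at t4.

Yes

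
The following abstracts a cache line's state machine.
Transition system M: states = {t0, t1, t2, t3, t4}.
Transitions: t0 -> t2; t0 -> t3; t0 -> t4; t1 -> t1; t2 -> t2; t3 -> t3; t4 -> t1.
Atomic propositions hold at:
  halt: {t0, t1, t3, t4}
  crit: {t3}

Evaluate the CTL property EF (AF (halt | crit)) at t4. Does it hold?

Yes

Sat(halt | crit) = {t0, t1, t3, t4}
AF (halt | crit): least fixpoint, start Z0 = {t0, t1, t3, t4}, add states with every successor in Z. Already a fixed point.
Sat(AF (halt | crit)) = {t0, t1, t3, t4}
EF (AF (halt | crit)): least fixpoint, start Z0 = {t0, t1, t3, t4}, add states with some successor in Z. Already a fixed point.
Sat(EF (AF (halt | crit))) = {t0, t1, t3, t4}
t4 ∈ Sat(EF (AF (halt | crit))) = {t0, t1, t3, t4}, so the formula holds at t4.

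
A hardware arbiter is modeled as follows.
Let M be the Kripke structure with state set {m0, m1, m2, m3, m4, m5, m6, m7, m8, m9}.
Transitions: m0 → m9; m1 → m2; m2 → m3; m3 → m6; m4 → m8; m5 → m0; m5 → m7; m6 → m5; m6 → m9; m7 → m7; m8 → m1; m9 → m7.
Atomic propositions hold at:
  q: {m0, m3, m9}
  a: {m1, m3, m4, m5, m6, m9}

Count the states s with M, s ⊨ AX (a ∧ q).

2

Sat(a ∧ q) = {m3, m9}
Sat(AX (a ∧ q)) = {s : every successor in {m3, m9}} = {m0, m2}
|Sat(AX (a ∧ q))| = |{m0, m2}| = 2.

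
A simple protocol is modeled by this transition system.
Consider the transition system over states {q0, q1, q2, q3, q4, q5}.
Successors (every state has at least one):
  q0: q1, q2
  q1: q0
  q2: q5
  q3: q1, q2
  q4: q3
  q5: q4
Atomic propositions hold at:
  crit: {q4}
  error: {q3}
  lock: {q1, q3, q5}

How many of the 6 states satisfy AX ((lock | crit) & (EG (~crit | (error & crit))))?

1

Sat(lock | crit) = {q1, q3, q4, q5}
Sat(~crit) = {q0, q1, q2, q3, q5}
Sat(error & crit) = ∅
Sat(~crit | (error & crit)) = {q0, q1, q2, q3, q5}
EG (~crit | (error & crit)): greatest fixpoint, start Z0 = {q0, q1, q2, q3, q5}, keep only states in Sat with some successor in Z. Z1 = {q0, q1, q2, q3}; Z2 = {q0, q1, q3}; fixed.
Sat(EG (~crit | (error & crit))) = {q0, q1, q3}
Sat((lock | crit) & (EG (~crit | (error & crit)))) = {q1, q3}
Sat(AX ((lock | crit) & (EG (~crit | (error & crit))))) = {s : every successor in {q1, q3}} = {q4}
|Sat(AX ((lock | crit) & (EG (~crit | (error & crit)))))| = |{q4}| = 1.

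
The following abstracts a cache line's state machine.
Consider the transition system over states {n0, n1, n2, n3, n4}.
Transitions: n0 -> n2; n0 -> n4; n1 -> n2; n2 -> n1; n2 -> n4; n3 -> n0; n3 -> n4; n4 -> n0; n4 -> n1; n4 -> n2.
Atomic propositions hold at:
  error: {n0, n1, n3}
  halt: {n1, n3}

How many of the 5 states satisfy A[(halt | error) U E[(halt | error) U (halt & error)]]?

Sat(halt | error) = {n0, n1, n3}
Sat(halt & error) = {n1, n3}
E[(halt | error) U (halt & error)]: least fixpoint, start Z0 = Sat((halt & error)) = {n1, n3}, add states in Sat(halt | error) with some successor in Z. Already a fixed point.
Sat(E[(halt | error) U (halt & error)]) = {n1, n3}
A[(halt | error) U E[(halt | error) U (halt & error)]]: least fixpoint, start Z0 = Sat(E[(halt | error) U (halt & error)]) = {n1, n3}, add states in Sat(halt | error) with every successor in Z. Already a fixed point.
Sat(A[(halt | error) U E[(halt | error) U (halt & error)]]) = {n1, n3}
|Sat(A[(halt | error) U E[(halt | error) U (halt & error)]])| = |{n1, n3}| = 2.

2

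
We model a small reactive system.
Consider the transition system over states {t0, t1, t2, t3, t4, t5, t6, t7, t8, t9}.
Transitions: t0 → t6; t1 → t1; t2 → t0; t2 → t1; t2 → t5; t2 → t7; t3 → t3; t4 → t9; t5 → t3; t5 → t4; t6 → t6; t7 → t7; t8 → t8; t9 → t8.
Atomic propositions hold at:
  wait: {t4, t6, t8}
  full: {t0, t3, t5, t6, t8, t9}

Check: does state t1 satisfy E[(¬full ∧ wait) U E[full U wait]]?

No

Sat(¬full) = {t1, t2, t4, t7}
Sat(¬full ∧ wait) = {t4}
E[full U wait]: least fixpoint, start Z0 = Sat(wait) = {t4, t6, t8}, add states in Sat(full) with some successor in Z. Z1 = {t0, t4, t5, t6, t8, t9}; fixed.
Sat(E[full U wait]) = {t0, t4, t5, t6, t8, t9}
E[(¬full ∧ wait) U E[full U wait]]: least fixpoint, start Z0 = Sat(E[full U wait]) = {t0, t4, t5, t6, t8, t9}, add states in Sat(¬full ∧ wait) with some successor in Z. Already a fixed point.
Sat(E[(¬full ∧ wait) U E[full U wait]]) = {t0, t4, t5, t6, t8, t9}
t1 ∉ Sat(E[(¬full ∧ wait) U E[full U wait]]) = {t0, t4, t5, t6, t8, t9}, so the formula does not hold at t1.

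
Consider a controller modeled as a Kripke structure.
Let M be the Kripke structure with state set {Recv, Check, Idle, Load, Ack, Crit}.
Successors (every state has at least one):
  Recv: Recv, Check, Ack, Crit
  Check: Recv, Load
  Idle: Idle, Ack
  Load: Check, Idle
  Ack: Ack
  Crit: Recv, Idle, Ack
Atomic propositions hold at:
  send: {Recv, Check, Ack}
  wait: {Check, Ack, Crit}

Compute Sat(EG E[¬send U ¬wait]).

{Recv, Idle, Load, Crit}

Sat(¬send) = {Idle, Load, Crit}
Sat(¬wait) = {Recv, Idle, Load}
E[¬send U ¬wait]: least fixpoint, start Z0 = Sat(¬wait) = {Recv, Idle, Load}, add states in Sat(¬send) with some successor in Z. Z1 = {Recv, Idle, Load, Crit}; fixed.
Sat(E[¬send U ¬wait]) = {Recv, Idle, Load, Crit}
EG E[¬send U ¬wait]: greatest fixpoint, start Z0 = {Recv, Idle, Load, Crit}, keep only states in Sat with some successor in Z. Already a fixed point.
Sat(EG E[¬send U ¬wait]) = {Recv, Idle, Load, Crit}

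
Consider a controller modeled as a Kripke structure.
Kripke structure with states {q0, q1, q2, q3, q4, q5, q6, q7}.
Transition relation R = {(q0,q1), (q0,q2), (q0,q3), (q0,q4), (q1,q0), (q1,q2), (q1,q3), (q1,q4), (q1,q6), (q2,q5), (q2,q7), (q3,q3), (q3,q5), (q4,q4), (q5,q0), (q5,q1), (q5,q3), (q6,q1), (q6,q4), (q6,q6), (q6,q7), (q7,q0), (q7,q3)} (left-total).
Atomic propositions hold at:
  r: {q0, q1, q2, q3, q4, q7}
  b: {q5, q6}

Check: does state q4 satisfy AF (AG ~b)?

Sat(~b) = {q0, q1, q2, q3, q4, q7}
AG ~b: greatest fixpoint, start Z0 = {q0, q1, q2, q3, q4, q7}, keep only states in Sat with every successor in Z. Z1 = {q0, q4, q7}; Z2 = {q4}; fixed.
Sat(AG ~b) = {q4}
AF (AG ~b): least fixpoint, start Z0 = {q4}, add states with every successor in Z. Already a fixed point.
Sat(AF (AG ~b)) = {q4}
q4 ∈ Sat(AF (AG ~b)) = {q4}, so the formula holds at q4.

Yes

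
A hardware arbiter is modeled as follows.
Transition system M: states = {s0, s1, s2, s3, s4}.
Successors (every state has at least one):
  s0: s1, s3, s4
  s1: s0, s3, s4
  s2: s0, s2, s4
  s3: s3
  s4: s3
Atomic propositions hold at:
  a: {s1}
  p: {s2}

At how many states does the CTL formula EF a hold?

EF a: least fixpoint, start Z0 = {s1}, add states with some successor in Z. Z1 = {s0, s1}; Z2 = {s0, s1, s2}; fixed.
Sat(EF a) = {s0, s1, s2}
|Sat(EF a)| = |{s0, s1, s2}| = 3.

3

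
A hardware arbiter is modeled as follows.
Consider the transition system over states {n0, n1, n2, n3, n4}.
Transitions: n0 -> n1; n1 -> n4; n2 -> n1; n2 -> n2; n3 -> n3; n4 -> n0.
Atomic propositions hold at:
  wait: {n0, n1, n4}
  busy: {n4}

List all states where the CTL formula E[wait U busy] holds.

{n0, n1, n4}

E[wait U busy]: least fixpoint, start Z0 = Sat(busy) = {n4}, add states in Sat(wait) with some successor in Z. Z1 = {n1, n4}; Z2 = {n0, n1, n4}; fixed.
Sat(E[wait U busy]) = {n0, n1, n4}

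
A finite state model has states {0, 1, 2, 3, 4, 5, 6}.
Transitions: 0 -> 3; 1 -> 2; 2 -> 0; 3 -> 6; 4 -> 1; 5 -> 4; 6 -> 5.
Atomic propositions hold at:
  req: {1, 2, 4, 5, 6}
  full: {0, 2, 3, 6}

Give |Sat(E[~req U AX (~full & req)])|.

5

Sat(~req) = {0, 3}
Sat(~full) = {1, 4, 5}
Sat(~full & req) = {1, 4, 5}
Sat(AX (~full & req)) = {s : every successor in {1, 4, 5}} = {4, 5, 6}
E[~req U AX (~full & req)]: least fixpoint, start Z0 = Sat(AX (~full & req)) = {4, 5, 6}, add states in Sat(~req) with some successor in Z. Z1 = {3, 4, 5, 6}; Z2 = {0, 3, 4, 5, 6}; fixed.
Sat(E[~req U AX (~full & req)]) = {0, 3, 4, 5, 6}
|Sat(E[~req U AX (~full & req)])| = |{0, 3, 4, 5, 6}| = 5.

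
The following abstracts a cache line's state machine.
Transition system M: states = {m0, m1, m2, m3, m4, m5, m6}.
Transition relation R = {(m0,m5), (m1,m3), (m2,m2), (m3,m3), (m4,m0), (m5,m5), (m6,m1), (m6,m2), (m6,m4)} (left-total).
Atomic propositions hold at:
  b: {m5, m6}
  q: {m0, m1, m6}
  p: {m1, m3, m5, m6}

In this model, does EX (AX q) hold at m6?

Sat(AX q) = {s : every successor in {m0, m1, m6}} = {m4}
Sat(EX (AX q)) = {s : some successor in {m4}} = {m6}
m6 ∈ Sat(EX (AX q)) = {m6}, so the formula holds at m6.

Yes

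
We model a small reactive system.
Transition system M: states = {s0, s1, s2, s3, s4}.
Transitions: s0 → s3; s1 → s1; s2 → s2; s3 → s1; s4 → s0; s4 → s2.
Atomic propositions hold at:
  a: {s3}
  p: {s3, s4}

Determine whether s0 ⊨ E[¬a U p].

Yes

Sat(¬a) = {s0, s1, s2, s4}
E[¬a U p]: least fixpoint, start Z0 = Sat(p) = {s3, s4}, add states in Sat(¬a) with some successor in Z. Z1 = {s0, s3, s4}; fixed.
Sat(E[¬a U p]) = {s0, s3, s4}
s0 ∈ Sat(E[¬a U p]) = {s0, s3, s4}, so the formula holds at s0.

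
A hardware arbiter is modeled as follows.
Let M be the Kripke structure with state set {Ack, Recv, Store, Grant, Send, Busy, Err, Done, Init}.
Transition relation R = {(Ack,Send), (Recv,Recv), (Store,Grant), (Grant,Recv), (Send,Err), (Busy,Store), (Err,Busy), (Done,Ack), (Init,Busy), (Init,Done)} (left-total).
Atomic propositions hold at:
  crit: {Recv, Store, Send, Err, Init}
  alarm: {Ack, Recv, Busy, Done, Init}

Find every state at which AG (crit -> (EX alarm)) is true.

Sat(EX alarm) = {s : some successor in {Ack, Recv, Busy, Done, Init}} = {Recv, Grant, Err, Done, Init}
Sat(crit -> (EX alarm)) = {Ack, Recv, Grant, Busy, Err, Done, Init}
AG (crit -> (EX alarm)): greatest fixpoint, start Z0 = {Ack, Recv, Grant, Busy, Err, Done, Init}, keep only states in Sat with every successor in Z. Z1 = {Recv, Grant, Err, Done, Init}; Z2 = {Recv, Grant}; fixed.
Sat(AG (crit -> (EX alarm))) = {Recv, Grant}

{Recv, Grant}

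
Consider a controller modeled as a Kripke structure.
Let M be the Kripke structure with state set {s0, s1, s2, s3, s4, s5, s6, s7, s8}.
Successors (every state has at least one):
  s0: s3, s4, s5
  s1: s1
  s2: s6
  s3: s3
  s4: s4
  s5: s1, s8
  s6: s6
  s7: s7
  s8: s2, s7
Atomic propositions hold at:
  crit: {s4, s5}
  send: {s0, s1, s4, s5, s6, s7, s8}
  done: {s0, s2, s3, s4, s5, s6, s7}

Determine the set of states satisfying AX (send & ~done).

Sat(~done) = {s1, s8}
Sat(send & ~done) = {s1, s8}
Sat(AX (send & ~done)) = {s : every successor in {s1, s8}} = {s1, s5}

{s1, s5}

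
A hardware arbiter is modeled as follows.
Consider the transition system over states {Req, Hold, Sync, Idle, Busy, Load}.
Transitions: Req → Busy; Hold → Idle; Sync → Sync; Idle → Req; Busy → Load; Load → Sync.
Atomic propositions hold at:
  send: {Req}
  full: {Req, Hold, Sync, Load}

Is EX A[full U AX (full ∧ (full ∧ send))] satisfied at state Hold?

Yes

Sat(full ∧ send) = {Req}
Sat(full ∧ (full ∧ send)) = {Req}
Sat(AX (full ∧ (full ∧ send))) = {s : every successor in {Req}} = {Idle}
A[full U AX (full ∧ (full ∧ send))]: least fixpoint, start Z0 = Sat(AX (full ∧ (full ∧ send))) = {Idle}, add states in Sat(full) with every successor in Z. Z1 = {Hold, Idle}; fixed.
Sat(A[full U AX (full ∧ (full ∧ send))]) = {Hold, Idle}
Sat(EX A[full U AX (full ∧ (full ∧ send))]) = {s : some successor in {Hold, Idle}} = {Hold}
Hold ∈ Sat(EX A[full U AX (full ∧ (full ∧ send))]) = {Hold}, so the formula holds at Hold.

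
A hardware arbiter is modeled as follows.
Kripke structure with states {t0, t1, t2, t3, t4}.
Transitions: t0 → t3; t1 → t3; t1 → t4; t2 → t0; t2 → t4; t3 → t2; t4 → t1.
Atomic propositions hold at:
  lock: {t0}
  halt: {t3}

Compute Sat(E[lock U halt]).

{t0, t3}

E[lock U halt]: least fixpoint, start Z0 = Sat(halt) = {t3}, add states in Sat(lock) with some successor in Z. Z1 = {t0, t3}; fixed.
Sat(E[lock U halt]) = {t0, t3}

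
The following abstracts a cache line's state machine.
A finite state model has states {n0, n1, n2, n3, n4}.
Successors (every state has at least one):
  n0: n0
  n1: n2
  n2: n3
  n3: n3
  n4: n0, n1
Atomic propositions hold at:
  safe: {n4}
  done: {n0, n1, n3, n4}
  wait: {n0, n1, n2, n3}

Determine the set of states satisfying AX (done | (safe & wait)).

{n0, n2, n3, n4}

Sat(safe & wait) = ∅
Sat(done | (safe & wait)) = {n0, n1, n3, n4}
Sat(AX (done | (safe & wait))) = {s : every successor in {n0, n1, n3, n4}} = {n0, n2, n3, n4}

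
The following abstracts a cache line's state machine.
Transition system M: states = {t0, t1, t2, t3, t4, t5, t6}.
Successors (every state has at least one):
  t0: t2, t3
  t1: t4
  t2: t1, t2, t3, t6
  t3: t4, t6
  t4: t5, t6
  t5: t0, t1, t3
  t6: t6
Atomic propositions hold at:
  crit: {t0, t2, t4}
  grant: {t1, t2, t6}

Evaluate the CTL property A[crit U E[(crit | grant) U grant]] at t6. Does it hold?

Yes

Sat(crit | grant) = {t0, t1, t2, t4, t6}
E[(crit | grant) U grant]: least fixpoint, start Z0 = Sat(grant) = {t1, t2, t6}, add states in Sat(crit | grant) with some successor in Z. Z1 = {t0, t1, t2, t4, t6}; fixed.
Sat(E[(crit | grant) U grant]) = {t0, t1, t2, t4, t6}
A[crit U E[(crit | grant) U grant]]: least fixpoint, start Z0 = Sat(E[(crit | grant) U grant]) = {t0, t1, t2, t4, t6}, add states in Sat(crit) with every successor in Z. Already a fixed point.
Sat(A[crit U E[(crit | grant) U grant]]) = {t0, t1, t2, t4, t6}
t6 ∈ Sat(A[crit U E[(crit | grant) U grant]]) = {t0, t1, t2, t4, t6}, so the formula holds at t6.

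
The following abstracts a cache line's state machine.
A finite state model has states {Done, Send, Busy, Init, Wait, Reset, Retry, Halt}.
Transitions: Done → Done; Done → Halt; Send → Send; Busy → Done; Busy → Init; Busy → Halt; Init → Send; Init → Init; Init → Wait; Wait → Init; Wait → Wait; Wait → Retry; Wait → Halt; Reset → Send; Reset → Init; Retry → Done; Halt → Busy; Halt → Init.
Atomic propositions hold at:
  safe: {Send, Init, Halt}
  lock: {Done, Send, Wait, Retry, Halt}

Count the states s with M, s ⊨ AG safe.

1

AG safe: greatest fixpoint, start Z0 = {Send, Init, Halt}, keep only states in Sat with every successor in Z. Z1 = {Send}; fixed.
Sat(AG safe) = {Send}
|Sat(AG safe)| = |{Send}| = 1.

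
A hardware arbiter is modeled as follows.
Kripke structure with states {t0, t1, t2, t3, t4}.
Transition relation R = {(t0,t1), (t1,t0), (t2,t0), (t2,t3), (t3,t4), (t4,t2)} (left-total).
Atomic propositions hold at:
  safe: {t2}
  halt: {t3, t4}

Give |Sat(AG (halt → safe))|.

2

Sat(halt → safe) = {t0, t1, t2}
AG (halt → safe): greatest fixpoint, start Z0 = {t0, t1, t2}, keep only states in Sat with every successor in Z. Z1 = {t0, t1}; fixed.
Sat(AG (halt → safe)) = {t0, t1}
|Sat(AG (halt → safe))| = |{t0, t1}| = 2.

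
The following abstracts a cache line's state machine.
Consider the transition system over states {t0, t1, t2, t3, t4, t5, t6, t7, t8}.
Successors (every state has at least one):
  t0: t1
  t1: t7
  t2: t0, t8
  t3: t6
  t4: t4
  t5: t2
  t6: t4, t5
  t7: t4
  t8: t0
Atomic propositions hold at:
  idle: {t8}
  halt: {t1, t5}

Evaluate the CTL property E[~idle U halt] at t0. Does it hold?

Sat(~idle) = {t0, t1, t2, t3, t4, t5, t6, t7}
E[~idle U halt]: least fixpoint, start Z0 = Sat(halt) = {t1, t5}, add states in Sat(~idle) with some successor in Z. Z1 = {t0, t1, t5, t6}; Z2 = {t0, t1, t2, t3, t5, t6}; fixed.
Sat(E[~idle U halt]) = {t0, t1, t2, t3, t5, t6}
t0 ∈ Sat(E[~idle U halt]) = {t0, t1, t2, t3, t5, t6}, so the formula holds at t0.

Yes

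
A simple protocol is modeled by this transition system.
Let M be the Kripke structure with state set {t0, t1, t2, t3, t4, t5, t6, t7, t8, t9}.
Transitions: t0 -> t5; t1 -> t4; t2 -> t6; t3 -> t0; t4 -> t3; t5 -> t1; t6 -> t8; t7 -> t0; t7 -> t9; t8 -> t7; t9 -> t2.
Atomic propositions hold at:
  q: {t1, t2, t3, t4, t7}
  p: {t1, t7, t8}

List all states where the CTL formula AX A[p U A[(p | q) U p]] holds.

{t5, t6, t8}

Sat(p | q) = {t1, t2, t3, t4, t7, t8}
A[(p | q) U p]: least fixpoint, start Z0 = Sat(p) = {t1, t7, t8}, add states in Sat(p | q) with every successor in Z. Already a fixed point.
Sat(A[(p | q) U p]) = {t1, t7, t8}
A[p U A[(p | q) U p]]: least fixpoint, start Z0 = Sat(A[(p | q) U p]) = {t1, t7, t8}, add states in Sat(p) with every successor in Z. Already a fixed point.
Sat(A[p U A[(p | q) U p]]) = {t1, t7, t8}
Sat(AX A[p U A[(p | q) U p]]) = {s : every successor in {t1, t7, t8}} = {t5, t6, t8}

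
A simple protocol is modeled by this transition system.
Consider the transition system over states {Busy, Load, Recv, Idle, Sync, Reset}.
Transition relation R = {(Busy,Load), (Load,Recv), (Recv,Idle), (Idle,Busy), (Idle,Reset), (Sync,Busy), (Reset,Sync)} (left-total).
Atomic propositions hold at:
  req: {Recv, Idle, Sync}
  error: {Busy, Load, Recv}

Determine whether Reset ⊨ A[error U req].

A[error U req]: least fixpoint, start Z0 = Sat(req) = {Recv, Idle, Sync}, add states in Sat(error) with every successor in Z. Z1 = {Load, Recv, Idle, Sync}; Z2 = {Busy, Load, Recv, Idle, Sync}; fixed.
Sat(A[error U req]) = {Busy, Load, Recv, Idle, Sync}
Reset ∉ Sat(A[error U req]) = {Busy, Load, Recv, Idle, Sync}, so the formula does not hold at Reset.

No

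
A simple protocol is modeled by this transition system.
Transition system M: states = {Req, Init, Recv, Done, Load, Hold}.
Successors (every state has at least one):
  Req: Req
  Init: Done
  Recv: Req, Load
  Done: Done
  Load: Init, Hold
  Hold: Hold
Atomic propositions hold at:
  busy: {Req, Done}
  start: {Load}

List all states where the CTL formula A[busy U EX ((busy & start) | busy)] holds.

Sat(busy & start) = ∅
Sat((busy & start) | busy) = {Req, Done}
Sat(EX ((busy & start) | busy)) = {s : some successor in {Req, Done}} = {Req, Init, Recv, Done}
A[busy U EX ((busy & start) | busy)]: least fixpoint, start Z0 = Sat(EX ((busy & start) | busy)) = {Req, Init, Recv, Done}, add states in Sat(busy) with every successor in Z. Already a fixed point.
Sat(A[busy U EX ((busy & start) | busy)]) = {Req, Init, Recv, Done}

{Req, Init, Recv, Done}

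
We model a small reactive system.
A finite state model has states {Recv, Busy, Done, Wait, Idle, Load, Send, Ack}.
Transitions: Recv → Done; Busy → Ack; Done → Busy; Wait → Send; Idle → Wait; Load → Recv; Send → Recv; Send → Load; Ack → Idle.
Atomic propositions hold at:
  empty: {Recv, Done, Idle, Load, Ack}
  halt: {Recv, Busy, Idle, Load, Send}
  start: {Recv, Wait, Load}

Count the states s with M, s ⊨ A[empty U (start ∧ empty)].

Sat(start ∧ empty) = {Recv, Load}
A[empty U (start ∧ empty)]: least fixpoint, start Z0 = Sat((start ∧ empty)) = {Recv, Load}, add states in Sat(empty) with every successor in Z. Already a fixed point.
Sat(A[empty U (start ∧ empty)]) = {Recv, Load}
|Sat(A[empty U (start ∧ empty)])| = |{Recv, Load}| = 2.

2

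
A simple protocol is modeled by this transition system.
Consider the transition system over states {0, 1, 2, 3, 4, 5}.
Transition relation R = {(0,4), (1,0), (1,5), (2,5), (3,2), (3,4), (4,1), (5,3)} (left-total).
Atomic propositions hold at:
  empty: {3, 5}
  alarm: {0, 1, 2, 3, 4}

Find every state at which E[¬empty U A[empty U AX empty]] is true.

Sat(¬empty) = {0, 1, 2, 4}
Sat(AX empty) = {s : every successor in {3, 5}} = {2, 5}
A[empty U AX empty]: least fixpoint, start Z0 = Sat(AX empty) = {2, 5}, add states in Sat(empty) with every successor in Z. Already a fixed point.
Sat(A[empty U AX empty]) = {2, 5}
E[¬empty U A[empty U AX empty]]: least fixpoint, start Z0 = Sat(A[empty U AX empty]) = {2, 5}, add states in Sat(¬empty) with some successor in Z. Z1 = {1, 2, 5}; Z2 = {1, 2, 4, 5}; Z3 = {0, 1, 2, 4, 5}; fixed.
Sat(E[¬empty U A[empty U AX empty]]) = {0, 1, 2, 4, 5}

{0, 1, 2, 4, 5}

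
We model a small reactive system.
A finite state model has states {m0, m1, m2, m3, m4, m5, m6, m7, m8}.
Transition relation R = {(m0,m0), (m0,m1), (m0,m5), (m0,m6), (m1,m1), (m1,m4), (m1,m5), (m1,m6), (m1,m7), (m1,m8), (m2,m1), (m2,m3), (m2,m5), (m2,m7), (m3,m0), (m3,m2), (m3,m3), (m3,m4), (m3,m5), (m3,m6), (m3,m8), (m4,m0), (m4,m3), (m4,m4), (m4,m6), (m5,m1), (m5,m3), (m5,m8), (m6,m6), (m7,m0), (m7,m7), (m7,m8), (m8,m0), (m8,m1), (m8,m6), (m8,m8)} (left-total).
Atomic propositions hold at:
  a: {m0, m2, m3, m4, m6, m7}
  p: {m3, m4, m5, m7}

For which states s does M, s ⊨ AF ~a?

Sat(~a) = {m1, m5, m8}
AF ~a: least fixpoint, start Z0 = {m1, m5, m8}, add states with every successor in Z. Already a fixed point.
Sat(AF ~a) = {m1, m5, m8}

{m1, m5, m8}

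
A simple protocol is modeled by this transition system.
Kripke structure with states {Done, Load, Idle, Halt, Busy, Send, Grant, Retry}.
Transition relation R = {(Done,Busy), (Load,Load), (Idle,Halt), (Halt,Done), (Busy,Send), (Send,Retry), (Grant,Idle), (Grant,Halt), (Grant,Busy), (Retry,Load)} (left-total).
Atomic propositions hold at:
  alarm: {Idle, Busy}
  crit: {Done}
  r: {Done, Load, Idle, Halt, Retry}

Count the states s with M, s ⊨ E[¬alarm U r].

7

Sat(¬alarm) = {Done, Load, Halt, Send, Grant, Retry}
E[¬alarm U r]: least fixpoint, start Z0 = Sat(r) = {Done, Load, Idle, Halt, Retry}, add states in Sat(¬alarm) with some successor in Z. Z1 = {Done, Load, Idle, Halt, Send, Grant, Retry}; fixed.
Sat(E[¬alarm U r]) = {Done, Load, Idle, Halt, Send, Grant, Retry}
|Sat(E[¬alarm U r])| = |{Done, Load, Idle, Halt, Send, Grant, Retry}| = 7.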